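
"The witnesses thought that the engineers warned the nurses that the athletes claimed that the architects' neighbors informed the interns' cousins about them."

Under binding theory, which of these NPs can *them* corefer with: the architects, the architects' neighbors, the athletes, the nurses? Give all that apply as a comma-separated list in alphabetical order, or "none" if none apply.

*them* is a pronoun; Principle B requires it to be free in its binding domain — the clause headed by 'informed'.
— the architects: possessor inside the subject DP of the clause headed by 'informed'; does not c-command the pronoun — Principle B does not apply; allowed.
— the architects' neighbors: subject of the clause headed by 'informed'; c-commands the pronoun within its binding domain — blocked (Principle B).
— the athletes: subject of the clause headed by 'claimed'; c-commands the pronoun but lies outside its binding domain — allowed.
— the nurses: object of the clause headed by 'warned'; c-commands the pronoun but lies outside its binding domain — allowed.

the architects, the athletes, the nurses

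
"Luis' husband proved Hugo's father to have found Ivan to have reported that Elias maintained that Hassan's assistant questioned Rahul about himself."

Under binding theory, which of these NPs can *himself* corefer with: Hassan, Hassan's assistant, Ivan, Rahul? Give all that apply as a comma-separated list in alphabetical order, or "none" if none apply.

Hassan's assistant, Rahul

*himself* is a reflexive; Principle A requires it to be bound within its binding domain — the clause headed by 'questioned'.
— Hassan: possessor inside the subject DP of the clause headed by 'questioned'; does not c-command the reflexive — cannot bind it (Principle A).
— Hassan's assistant: subject of the clause headed by 'questioned'; c-commands the reflexive within its binding domain — allowed (Principle A).
— Ivan: subject of the clause headed by 'reported'; c-commands the reflexive but lies outside its binding domain — cannot bind it (Principle A).
— Rahul: object of the clause headed by 'questioned'; c-commands the reflexive within its binding domain — allowed (Principle A).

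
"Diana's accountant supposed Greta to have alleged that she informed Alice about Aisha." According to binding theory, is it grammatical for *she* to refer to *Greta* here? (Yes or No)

*Greta* is an R-expression; Principle C requires it to be free (not bound by any c-commanding expression).
— she: subject of the clause headed by 'informed'; the pronoun does not c-command the R-expression — coreference allowed.

Yes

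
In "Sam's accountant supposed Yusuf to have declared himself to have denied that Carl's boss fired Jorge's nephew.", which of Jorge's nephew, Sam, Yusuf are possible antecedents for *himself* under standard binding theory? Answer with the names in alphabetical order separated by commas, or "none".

Yusuf

*himself* is a reflexive; Principle A requires it to be bound within its binding domain — the clause headed by 'declared'.
— Jorge's nephew: object of the clause headed by 'fired'; does not c-command the reflexive — cannot bind it (Principle A).
— Sam: possessor inside the subject DP of the matrix clause; does not c-command the reflexive — cannot bind it (Principle A).
— Yusuf: subject of the clause headed by 'declared'; c-commands the reflexive within its binding domain — allowed (Principle A).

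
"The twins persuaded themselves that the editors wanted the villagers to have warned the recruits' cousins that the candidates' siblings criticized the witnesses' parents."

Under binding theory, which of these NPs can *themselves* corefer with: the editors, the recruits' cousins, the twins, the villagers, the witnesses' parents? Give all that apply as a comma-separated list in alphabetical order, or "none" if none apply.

the twins

*themselves* is a reflexive; Principle A requires it to be bound within its binding domain — the matrix clause.
— the editors: subject of the clause headed by 'wanted'; does not c-command the reflexive — cannot bind it (Principle A).
— the recruits' cousins: object of the clause headed by 'warned'; does not c-command the reflexive — cannot bind it (Principle A).
— the twins: subject of the matrix clause; c-commands the reflexive within its binding domain — allowed (Principle A).
— the villagers: subject of the clause headed by 'warned'; does not c-command the reflexive — cannot bind it (Principle A).
— the witnesses' parents: object of the clause headed by 'criticized'; does not c-command the reflexive — cannot bind it (Principle A).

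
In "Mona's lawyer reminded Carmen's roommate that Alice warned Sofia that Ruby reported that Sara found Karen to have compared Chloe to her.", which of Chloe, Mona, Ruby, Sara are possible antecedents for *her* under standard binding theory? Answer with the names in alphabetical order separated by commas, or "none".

*her* is a pronoun; Principle B requires it to be free in its binding domain — the clause headed by 'compared'.
— Chloe: object of the clause headed by 'compared'; c-commands the pronoun within its binding domain — blocked (Principle B).
— Mona: possessor inside the subject DP of the matrix clause; does not c-command the pronoun — Principle B does not apply; allowed.
— Ruby: subject of the clause headed by 'reported'; c-commands the pronoun but lies outside its binding domain — allowed.
— Sara: subject of the clause headed by 'found'; c-commands the pronoun but lies outside its binding domain — allowed.

Mona, Ruby, Sara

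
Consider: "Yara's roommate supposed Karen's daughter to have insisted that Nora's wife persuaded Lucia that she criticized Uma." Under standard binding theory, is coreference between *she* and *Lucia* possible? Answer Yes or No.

*Lucia* is an R-expression; Principle C requires it to be free (not bound by any c-commanding expression).
— she: subject of the clause headed by 'criticized'; the pronoun does not c-command the R-expression — coreference allowed.

Yes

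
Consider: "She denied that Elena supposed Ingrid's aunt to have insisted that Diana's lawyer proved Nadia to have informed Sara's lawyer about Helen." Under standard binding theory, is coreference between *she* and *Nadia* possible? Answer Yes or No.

*Nadia* is an R-expression; Principle C requires it to be free (not bound by any c-commanding expression).
— she: subject of the matrix clause; the pronoun c-commands the R-expression — coreference blocked (Principle C).

No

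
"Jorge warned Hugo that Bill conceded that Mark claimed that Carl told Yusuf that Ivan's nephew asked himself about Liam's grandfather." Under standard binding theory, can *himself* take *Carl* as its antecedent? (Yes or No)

No

*himself* is a reflexive; Principle A requires it to be bound within its binding domain — the clause headed by 'asked'.
— Carl: subject of the clause headed by 'told'; c-commands the reflexive but lies outside its binding domain — cannot bind it (Principle A).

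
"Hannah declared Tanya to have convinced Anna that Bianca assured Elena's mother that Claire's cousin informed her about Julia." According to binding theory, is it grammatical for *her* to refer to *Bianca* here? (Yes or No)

Yes

*Bianca* is an R-expression; Principle C requires it to be free (not bound by any c-commanding expression).
— her: object of the clause headed by 'informed'; the pronoun does not c-command the R-expression — coreference allowed.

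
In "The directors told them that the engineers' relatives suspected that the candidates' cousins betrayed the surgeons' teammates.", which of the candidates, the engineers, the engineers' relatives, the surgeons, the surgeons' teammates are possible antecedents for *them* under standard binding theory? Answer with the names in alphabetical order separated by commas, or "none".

none

*them* is a pronoun; Principle B requires it to be free in its binding domain — the matrix clause.
— the candidates: possessor inside the subject DP of the clause headed by 'betrayed'; is c-commanded by the pronoun; coreference would bind this R-expression — blocked (Principle C).
— the engineers: possessor inside the subject DP of the clause headed by 'suspected'; is c-commanded by the pronoun; coreference would bind this R-expression — blocked (Principle C).
— the engineers' relatives: subject of the clause headed by 'suspected'; is c-commanded by the pronoun; coreference would bind this R-expression — blocked (Principle C).
— the surgeons: possessor inside the object DP of the clause headed by 'betrayed'; is c-commanded by the pronoun; coreference would bind this R-expression — blocked (Principle C).
— the surgeons' teammates: object of the clause headed by 'betrayed'; is c-commanded by the pronoun; coreference would bind this R-expression — blocked (Principle C).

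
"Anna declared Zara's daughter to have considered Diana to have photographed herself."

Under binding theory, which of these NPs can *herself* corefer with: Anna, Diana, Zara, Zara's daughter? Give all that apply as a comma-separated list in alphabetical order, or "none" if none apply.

*herself* is a reflexive; Principle A requires it to be bound within its binding domain — the clause headed by 'photographed'.
— Anna: subject of the matrix clause; c-commands the reflexive but lies outside its binding domain — cannot bind it (Principle A).
— Diana: subject of the clause headed by 'photographed'; c-commands the reflexive within its binding domain — allowed (Principle A).
— Zara: possessor inside the subject DP of the clause headed by 'considered'; does not c-command the reflexive — cannot bind it (Principle A).
— Zara's daughter: subject of the clause headed by 'considered'; c-commands the reflexive but lies outside its binding domain — cannot bind it (Principle A).

Diana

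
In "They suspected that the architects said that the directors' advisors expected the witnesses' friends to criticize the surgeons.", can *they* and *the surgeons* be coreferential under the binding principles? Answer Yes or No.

*the surgeons* is an R-expression; Principle C requires it to be free (not bound by any c-commanding expression).
— they: subject of the matrix clause; the pronoun c-commands the R-expression — coreference blocked (Principle C).

No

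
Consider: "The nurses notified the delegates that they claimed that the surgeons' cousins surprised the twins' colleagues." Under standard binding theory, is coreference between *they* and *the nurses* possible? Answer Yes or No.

*the nurses* is an R-expression; Principle C requires it to be free (not bound by any c-commanding expression).
— they: subject of the clause headed by 'claimed'; the pronoun does not c-command the R-expression — coreference allowed.

Yes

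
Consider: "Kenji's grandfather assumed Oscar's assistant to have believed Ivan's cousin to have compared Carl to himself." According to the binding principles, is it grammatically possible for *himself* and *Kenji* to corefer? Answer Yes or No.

*himself* is a reflexive; Principle A requires it to be bound within its binding domain — the clause headed by 'compared'.
— Kenji: possessor inside the subject DP of the matrix clause; does not c-command the reflexive — cannot bind it (Principle A).

No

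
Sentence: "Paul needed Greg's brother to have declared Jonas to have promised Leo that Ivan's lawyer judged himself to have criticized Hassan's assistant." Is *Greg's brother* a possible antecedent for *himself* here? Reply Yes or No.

No

*himself* is a reflexive; Principle A requires it to be bound within its binding domain — the clause headed by 'judged'.
— Greg's brother: subject of the clause headed by 'declared'; c-commands the reflexive but lies outside its binding domain — cannot bind it (Principle A).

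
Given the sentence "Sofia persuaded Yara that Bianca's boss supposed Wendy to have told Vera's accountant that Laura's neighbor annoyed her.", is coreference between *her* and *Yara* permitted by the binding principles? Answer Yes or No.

Yes

*her* is a pronoun; Principle B requires it to be free in its binding domain — the clause headed by 'annoyed'.
— Yara: object of the matrix clause; c-commands the pronoun but lies outside its binding domain — allowed.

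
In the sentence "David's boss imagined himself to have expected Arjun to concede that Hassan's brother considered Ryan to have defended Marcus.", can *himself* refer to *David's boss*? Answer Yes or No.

*himself* is a reflexive; Principle A requires it to be bound within its binding domain — the matrix clause.
— David's boss: subject of the matrix clause; c-commands the reflexive within its binding domain — allowed (Principle A).

Yes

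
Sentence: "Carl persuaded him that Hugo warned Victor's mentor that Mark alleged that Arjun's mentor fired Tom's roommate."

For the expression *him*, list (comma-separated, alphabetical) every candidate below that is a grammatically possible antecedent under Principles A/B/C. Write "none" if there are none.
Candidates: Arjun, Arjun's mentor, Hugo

none

*him* is a pronoun; Principle B requires it to be free in its binding domain — the matrix clause.
— Arjun: possessor inside the subject DP of the clause headed by 'fired'; is c-commanded by the pronoun; coreference would bind this R-expression — blocked (Principle C).
— Arjun's mentor: subject of the clause headed by 'fired'; is c-commanded by the pronoun; coreference would bind this R-expression — blocked (Principle C).
— Hugo: subject of the clause headed by 'warned'; is c-commanded by the pronoun; coreference would bind this R-expression — blocked (Principle C).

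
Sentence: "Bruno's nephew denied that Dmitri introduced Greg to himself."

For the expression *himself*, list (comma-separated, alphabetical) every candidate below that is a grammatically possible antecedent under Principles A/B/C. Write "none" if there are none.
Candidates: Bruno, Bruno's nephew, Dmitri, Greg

*himself* is a reflexive; Principle A requires it to be bound within its binding domain — the clause headed by 'introduced'.
— Bruno: possessor inside the subject DP of the matrix clause; does not c-command the reflexive — cannot bind it (Principle A).
— Bruno's nephew: subject of the matrix clause; c-commands the reflexive but lies outside its binding domain — cannot bind it (Principle A).
— Dmitri: subject of the clause headed by 'introduced'; c-commands the reflexive within its binding domain — allowed (Principle A).
— Greg: object of the clause headed by 'introduced'; c-commands the reflexive within its binding domain — allowed (Principle A).

Dmitri, Greg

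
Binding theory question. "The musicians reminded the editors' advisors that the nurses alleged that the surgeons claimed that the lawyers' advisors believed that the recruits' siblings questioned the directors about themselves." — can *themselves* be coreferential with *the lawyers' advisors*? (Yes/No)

No

*themselves* is a reflexive; Principle A requires it to be bound within its binding domain — the clause headed by 'questioned'.
— the lawyers' advisors: subject of the clause headed by 'believed'; c-commands the reflexive but lies outside its binding domain — cannot bind it (Principle A).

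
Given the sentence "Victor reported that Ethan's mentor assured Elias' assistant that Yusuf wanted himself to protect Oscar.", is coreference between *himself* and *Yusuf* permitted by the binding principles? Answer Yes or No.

Yes

*himself* is a reflexive; Principle A requires it to be bound within its binding domain — the clause headed by 'wanted'.
— Yusuf: subject of the clause headed by 'wanted'; c-commands the reflexive within its binding domain — allowed (Principle A).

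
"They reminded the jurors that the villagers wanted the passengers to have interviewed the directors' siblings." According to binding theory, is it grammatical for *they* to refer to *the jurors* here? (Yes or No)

No

*the jurors* is an R-expression; Principle C requires it to be free (not bound by any c-commanding expression).
— they: subject of the matrix clause; the pronoun c-commands the R-expression — coreference blocked (Principle C).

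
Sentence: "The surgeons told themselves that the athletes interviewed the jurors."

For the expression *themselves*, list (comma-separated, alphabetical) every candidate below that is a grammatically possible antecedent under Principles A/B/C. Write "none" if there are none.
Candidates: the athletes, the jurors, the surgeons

the surgeons

*themselves* is a reflexive; Principle A requires it to be bound within its binding domain — the matrix clause.
— the athletes: subject of the clause headed by 'interviewed'; does not c-command the reflexive — cannot bind it (Principle A).
— the jurors: object of the clause headed by 'interviewed'; does not c-command the reflexive — cannot bind it (Principle A).
— the surgeons: subject of the matrix clause; c-commands the reflexive within its binding domain — allowed (Principle A).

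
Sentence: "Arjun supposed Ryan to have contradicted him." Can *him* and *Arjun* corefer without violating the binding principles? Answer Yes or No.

Yes

*Arjun* is an R-expression; Principle C requires it to be free (not bound by any c-commanding expression).
— him: object of the clause headed by 'contradicted'; the pronoun does not c-command the R-expression — coreference allowed.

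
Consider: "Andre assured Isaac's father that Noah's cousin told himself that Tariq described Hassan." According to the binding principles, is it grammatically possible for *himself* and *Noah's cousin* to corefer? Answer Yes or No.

Yes

*himself* is a reflexive; Principle A requires it to be bound within its binding domain — the clause headed by 'told'.
— Noah's cousin: subject of the clause headed by 'told'; c-commands the reflexive within its binding domain — allowed (Principle A).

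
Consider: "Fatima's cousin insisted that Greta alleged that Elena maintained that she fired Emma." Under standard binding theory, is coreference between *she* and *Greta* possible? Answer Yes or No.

Yes

*Greta* is an R-expression; Principle C requires it to be free (not bound by any c-commanding expression).
— she: subject of the clause headed by 'fired'; the pronoun does not c-command the R-expression — coreference allowed.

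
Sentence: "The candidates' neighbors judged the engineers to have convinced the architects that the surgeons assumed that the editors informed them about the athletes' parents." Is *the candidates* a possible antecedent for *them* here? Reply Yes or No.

Yes

*them* is a pronoun; Principle B requires it to be free in its binding domain — the clause headed by 'informed'.
— the candidates: possessor inside the subject DP of the matrix clause; does not c-command the pronoun — Principle B does not apply; allowed.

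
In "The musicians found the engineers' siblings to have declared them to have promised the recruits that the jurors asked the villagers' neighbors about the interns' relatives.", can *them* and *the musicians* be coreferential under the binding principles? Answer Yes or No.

*the musicians* is an R-expression; Principle C requires it to be free (not bound by any c-commanding expression).
— them: subject of the clause headed by 'promised'; the pronoun does not c-command the R-expression — coreference allowed.

Yes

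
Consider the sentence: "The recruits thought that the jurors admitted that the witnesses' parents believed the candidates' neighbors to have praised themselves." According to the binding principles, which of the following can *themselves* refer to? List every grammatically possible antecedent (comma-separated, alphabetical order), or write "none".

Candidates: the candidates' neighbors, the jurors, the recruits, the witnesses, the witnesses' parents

*themselves* is a reflexive; Principle A requires it to be bound within its binding domain — the clause headed by 'praised'.
— the candidates' neighbors: subject of the clause headed by 'praised'; c-commands the reflexive within its binding domain — allowed (Principle A).
— the jurors: subject of the clause headed by 'admitted'; c-commands the reflexive but lies outside its binding domain — cannot bind it (Principle A).
— the recruits: subject of the matrix clause; c-commands the reflexive but lies outside its binding domain — cannot bind it (Principle A).
— the witnesses: possessor inside the subject DP of the clause headed by 'believed'; does not c-command the reflexive — cannot bind it (Principle A).
— the witnesses' parents: subject of the clause headed by 'believed'; c-commands the reflexive but lies outside its binding domain — cannot bind it (Principle A).

the candidates' neighbors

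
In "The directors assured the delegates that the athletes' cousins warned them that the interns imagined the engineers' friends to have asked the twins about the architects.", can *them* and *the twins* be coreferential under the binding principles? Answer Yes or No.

*the twins* is an R-expression; Principle C requires it to be free (not bound by any c-commanding expression).
— them: object of the clause headed by 'warned'; the pronoun c-commands the R-expression — coreference blocked (Principle C).

No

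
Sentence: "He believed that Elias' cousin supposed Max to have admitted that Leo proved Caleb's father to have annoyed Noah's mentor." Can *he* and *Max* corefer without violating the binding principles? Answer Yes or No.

*Max* is an R-expression; Principle C requires it to be free (not bound by any c-commanding expression).
— he: subject of the matrix clause; the pronoun c-commands the R-expression — coreference blocked (Principle C).

No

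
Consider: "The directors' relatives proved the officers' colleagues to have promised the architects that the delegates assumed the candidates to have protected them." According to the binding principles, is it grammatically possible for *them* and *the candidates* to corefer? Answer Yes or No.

*them* is a pronoun; Principle B requires it to be free in its binding domain — the clause headed by 'protected'.
— the candidates: subject of the clause headed by 'protected'; c-commands the pronoun within its binding domain — blocked (Principle B).

No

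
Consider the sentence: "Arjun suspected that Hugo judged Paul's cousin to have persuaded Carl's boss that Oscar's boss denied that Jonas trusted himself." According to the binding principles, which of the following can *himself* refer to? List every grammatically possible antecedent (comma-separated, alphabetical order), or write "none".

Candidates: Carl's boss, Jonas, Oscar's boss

*himself* is a reflexive; Principle A requires it to be bound within its binding domain — the clause headed by 'trusted'.
— Carl's boss: object of the clause headed by 'persuaded'; c-commands the reflexive but lies outside its binding domain — cannot bind it (Principle A).
— Jonas: subject of the clause headed by 'trusted'; c-commands the reflexive within its binding domain — allowed (Principle A).
— Oscar's boss: subject of the clause headed by 'denied'; c-commands the reflexive but lies outside its binding domain — cannot bind it (Principle A).

Jonas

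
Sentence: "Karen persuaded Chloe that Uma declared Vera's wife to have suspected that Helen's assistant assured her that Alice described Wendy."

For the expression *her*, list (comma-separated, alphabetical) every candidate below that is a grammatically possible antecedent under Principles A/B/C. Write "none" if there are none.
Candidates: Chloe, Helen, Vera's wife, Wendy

*her* is a pronoun; Principle B requires it to be free in its binding domain — the clause headed by 'assured'.
— Chloe: object of the matrix clause; c-commands the pronoun but lies outside its binding domain — allowed.
— Helen: possessor inside the subject DP of the clause headed by 'assured'; does not c-command the pronoun — Principle B does not apply; allowed.
— Vera's wife: subject of the clause headed by 'suspected'; c-commands the pronoun but lies outside its binding domain — allowed.
— Wendy: object of the clause headed by 'described'; is c-commanded by the pronoun; coreference would bind this R-expression — blocked (Principle C).

Chloe, Helen, Vera's wife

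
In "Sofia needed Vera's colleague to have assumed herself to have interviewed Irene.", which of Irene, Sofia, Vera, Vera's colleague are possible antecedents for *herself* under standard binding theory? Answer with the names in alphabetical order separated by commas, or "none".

Vera's colleague

*herself* is a reflexive; Principle A requires it to be bound within its binding domain — the clause headed by 'assumed'.
— Irene: object of the clause headed by 'interviewed'; does not c-command the reflexive — cannot bind it (Principle A).
— Sofia: subject of the matrix clause; c-commands the reflexive but lies outside its binding domain — cannot bind it (Principle A).
— Vera: possessor inside the subject DP of the clause headed by 'assumed'; does not c-command the reflexive — cannot bind it (Principle A).
— Vera's colleague: subject of the clause headed by 'assumed'; c-commands the reflexive within its binding domain — allowed (Principle A).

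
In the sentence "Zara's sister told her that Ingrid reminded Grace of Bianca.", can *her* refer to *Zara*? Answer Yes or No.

Yes

*her* is a pronoun; Principle B requires it to be free in its binding domain — the matrix clause.
— Zara: possessor inside the subject DP of the matrix clause; does not c-command the pronoun — Principle B does not apply; allowed.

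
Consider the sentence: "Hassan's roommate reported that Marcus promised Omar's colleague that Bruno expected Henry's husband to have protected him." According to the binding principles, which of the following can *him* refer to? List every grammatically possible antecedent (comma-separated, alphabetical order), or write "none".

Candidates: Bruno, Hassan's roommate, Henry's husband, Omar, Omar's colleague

Bruno, Hassan's roommate, Omar, Omar's colleague

*him* is a pronoun; Principle B requires it to be free in its binding domain — the clause headed by 'protected'.
— Bruno: subject of the clause headed by 'expected'; c-commands the pronoun but lies outside its binding domain — allowed.
— Hassan's roommate: subject of the matrix clause; c-commands the pronoun but lies outside its binding domain — allowed.
— Henry's husband: subject of the clause headed by 'protected'; c-commands the pronoun within its binding domain — blocked (Principle B).
— Omar: possessor inside the object DP of the clause headed by 'promised'; does not c-command the pronoun — Principle B does not apply; allowed.
— Omar's colleague: object of the clause headed by 'promised'; c-commands the pronoun but lies outside its binding domain — allowed.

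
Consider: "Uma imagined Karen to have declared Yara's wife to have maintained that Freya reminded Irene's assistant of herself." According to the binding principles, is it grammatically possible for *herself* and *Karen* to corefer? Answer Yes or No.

*herself* is a reflexive; Principle A requires it to be bound within its binding domain — the clause headed by 'reminded'.
— Karen: subject of the clause headed by 'declared'; c-commands the reflexive but lies outside its binding domain — cannot bind it (Principle A).

No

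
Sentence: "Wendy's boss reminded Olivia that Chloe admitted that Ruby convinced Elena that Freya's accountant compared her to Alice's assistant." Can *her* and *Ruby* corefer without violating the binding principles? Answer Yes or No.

Yes

*Ruby* is an R-expression; Principle C requires it to be free (not bound by any c-commanding expression).
— her: object of the clause headed by 'compared'; the pronoun does not c-command the R-expression — coreference allowed.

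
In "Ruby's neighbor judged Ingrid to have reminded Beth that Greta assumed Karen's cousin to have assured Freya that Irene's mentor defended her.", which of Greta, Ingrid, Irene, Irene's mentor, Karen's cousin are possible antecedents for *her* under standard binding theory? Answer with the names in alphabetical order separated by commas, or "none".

Greta, Ingrid, Irene, Karen's cousin

*her* is a pronoun; Principle B requires it to be free in its binding domain — the clause headed by 'defended'.
— Greta: subject of the clause headed by 'assumed'; c-commands the pronoun but lies outside its binding domain — allowed.
— Ingrid: subject of the clause headed by 'reminded'; c-commands the pronoun but lies outside its binding domain — allowed.
— Irene: possessor inside the subject DP of the clause headed by 'defended'; does not c-command the pronoun — Principle B does not apply; allowed.
— Irene's mentor: subject of the clause headed by 'defended'; c-commands the pronoun within its binding domain — blocked (Principle B).
— Karen's cousin: subject of the clause headed by 'assured'; c-commands the pronoun but lies outside its binding domain — allowed.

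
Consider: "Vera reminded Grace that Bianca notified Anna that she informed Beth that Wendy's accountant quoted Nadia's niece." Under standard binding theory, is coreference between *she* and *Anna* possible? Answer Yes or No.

*Anna* is an R-expression; Principle C requires it to be free (not bound by any c-commanding expression).
— she: subject of the clause headed by 'informed'; the pronoun does not c-command the R-expression — coreference allowed.

Yes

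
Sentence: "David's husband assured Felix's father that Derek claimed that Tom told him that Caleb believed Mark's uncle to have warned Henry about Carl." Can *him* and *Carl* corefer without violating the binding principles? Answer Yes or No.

*Carl* is an R-expression; Principle C requires it to be free (not bound by any c-commanding expression).
— him: object of the clause headed by 'told'; the pronoun c-commands the R-expression — coreference blocked (Principle C).

No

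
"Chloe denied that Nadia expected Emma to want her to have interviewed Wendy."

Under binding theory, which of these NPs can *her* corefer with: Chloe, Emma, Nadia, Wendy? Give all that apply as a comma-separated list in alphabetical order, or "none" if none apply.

Chloe, Nadia

*her* is a pronoun; Principle B requires it to be free in its binding domain — the clause headed by 'want'.
— Chloe: subject of the matrix clause; c-commands the pronoun but lies outside its binding domain — allowed.
— Emma: subject of the clause headed by 'want'; c-commands the pronoun within its binding domain — blocked (Principle B).
— Nadia: subject of the clause headed by 'expected'; c-commands the pronoun but lies outside its binding domain — allowed.
— Wendy: object of the clause headed by 'interviewed'; is c-commanded by the pronoun; coreference would bind this R-expression — blocked (Principle C).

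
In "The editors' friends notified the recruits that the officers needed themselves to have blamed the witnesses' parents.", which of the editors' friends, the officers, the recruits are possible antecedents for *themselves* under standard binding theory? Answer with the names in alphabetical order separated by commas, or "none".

the officers

*themselves* is a reflexive; Principle A requires it to be bound within its binding domain — the clause headed by 'needed'.
— the editors' friends: subject of the matrix clause; c-commands the reflexive but lies outside its binding domain — cannot bind it (Principle A).
— the officers: subject of the clause headed by 'needed'; c-commands the reflexive within its binding domain — allowed (Principle A).
— the recruits: object of the matrix clause; c-commands the reflexive but lies outside its binding domain — cannot bind it (Principle A).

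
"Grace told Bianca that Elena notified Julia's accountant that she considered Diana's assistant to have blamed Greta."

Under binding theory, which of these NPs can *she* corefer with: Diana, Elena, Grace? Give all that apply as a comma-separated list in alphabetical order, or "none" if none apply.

*she* is a pronoun; Principle B requires it to be free in its binding domain — the clause headed by 'considered'.
— Diana: possessor inside the subject DP of the clause headed by 'blamed'; is c-commanded by the pronoun; coreference would bind this R-expression — blocked (Principle C).
— Elena: subject of the clause headed by 'notified'; c-commands the pronoun but lies outside its binding domain — allowed.
— Grace: subject of the matrix clause; c-commands the pronoun but lies outside its binding domain — allowed.

Elena, Grace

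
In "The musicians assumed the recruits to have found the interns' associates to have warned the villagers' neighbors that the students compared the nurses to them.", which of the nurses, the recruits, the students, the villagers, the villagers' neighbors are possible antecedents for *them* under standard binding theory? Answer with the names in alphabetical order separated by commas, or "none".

the recruits, the villagers, the villagers' neighbors

*them* is a pronoun; Principle B requires it to be free in its binding domain — the clause headed by 'compared'.
— the nurses: object of the clause headed by 'compared'; c-commands the pronoun within its binding domain — blocked (Principle B).
— the recruits: subject of the clause headed by 'found'; c-commands the pronoun but lies outside its binding domain — allowed.
— the students: subject of the clause headed by 'compared'; c-commands the pronoun within its binding domain — blocked (Principle B).
— the villagers: possessor inside the object DP of the clause headed by 'warned'; does not c-command the pronoun — Principle B does not apply; allowed.
— the villagers' neighbors: object of the clause headed by 'warned'; c-commands the pronoun but lies outside its binding domain — allowed.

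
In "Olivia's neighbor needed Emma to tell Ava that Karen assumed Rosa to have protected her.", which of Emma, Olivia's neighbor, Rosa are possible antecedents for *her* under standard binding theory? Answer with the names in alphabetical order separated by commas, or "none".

*her* is a pronoun; Principle B requires it to be free in its binding domain — the clause headed by 'protected'.
— Emma: subject of the clause headed by 'tell'; c-commands the pronoun but lies outside its binding domain — allowed.
— Olivia's neighbor: subject of the matrix clause; c-commands the pronoun but lies outside its binding domain — allowed.
— Rosa: subject of the clause headed by 'protected'; c-commands the pronoun within its binding domain — blocked (Principle B).

Emma, Olivia's neighbor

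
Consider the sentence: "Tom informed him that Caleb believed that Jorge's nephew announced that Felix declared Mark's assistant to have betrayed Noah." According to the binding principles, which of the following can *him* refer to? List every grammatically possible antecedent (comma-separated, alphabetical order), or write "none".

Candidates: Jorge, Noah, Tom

*him* is a pronoun; Principle B requires it to be free in its binding domain — the matrix clause.
— Jorge: possessor inside the subject DP of the clause headed by 'announced'; is c-commanded by the pronoun; coreference would bind this R-expression — blocked (Principle C).
— Noah: object of the clause headed by 'betrayed'; is c-commanded by the pronoun; coreference would bind this R-expression — blocked (Principle C).
— Tom: subject of the matrix clause; c-commands the pronoun within its binding domain — blocked (Principle B).

none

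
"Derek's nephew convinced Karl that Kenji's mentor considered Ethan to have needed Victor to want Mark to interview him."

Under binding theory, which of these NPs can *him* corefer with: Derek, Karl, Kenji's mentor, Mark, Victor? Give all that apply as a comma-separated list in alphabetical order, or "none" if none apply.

Derek, Karl, Kenji's mentor, Victor

*him* is a pronoun; Principle B requires it to be free in its binding domain — the clause headed by 'interview'.
— Derek: possessor inside the subject DP of the matrix clause; does not c-command the pronoun — Principle B does not apply; allowed.
— Karl: object of the matrix clause; c-commands the pronoun but lies outside its binding domain — allowed.
— Kenji's mentor: subject of the clause headed by 'considered'; c-commands the pronoun but lies outside its binding domain — allowed.
— Mark: subject of the clause headed by 'interview'; c-commands the pronoun within its binding domain — blocked (Principle B).
— Victor: subject of the clause headed by 'want'; c-commands the pronoun but lies outside its binding domain — allowed.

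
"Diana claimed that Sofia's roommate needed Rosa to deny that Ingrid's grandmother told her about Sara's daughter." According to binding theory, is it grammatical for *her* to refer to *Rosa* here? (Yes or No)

Yes

*Rosa* is an R-expression; Principle C requires it to be free (not bound by any c-commanding expression).
— her: object of the clause headed by 'told'; the pronoun does not c-command the R-expression — coreference allowed.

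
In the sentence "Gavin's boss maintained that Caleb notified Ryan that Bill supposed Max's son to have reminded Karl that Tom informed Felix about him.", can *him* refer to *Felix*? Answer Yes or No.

*him* is a pronoun; Principle B requires it to be free in its binding domain — the clause headed by 'informed'.
— Felix: object of the clause headed by 'informed'; c-commands the pronoun within its binding domain — blocked (Principle B).

No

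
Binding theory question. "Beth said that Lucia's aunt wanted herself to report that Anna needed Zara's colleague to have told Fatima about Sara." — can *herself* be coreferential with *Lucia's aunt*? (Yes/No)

Yes

*herself* is a reflexive; Principle A requires it to be bound within its binding domain — the clause headed by 'wanted'.
— Lucia's aunt: subject of the clause headed by 'wanted'; c-commands the reflexive within its binding domain — allowed (Principle A).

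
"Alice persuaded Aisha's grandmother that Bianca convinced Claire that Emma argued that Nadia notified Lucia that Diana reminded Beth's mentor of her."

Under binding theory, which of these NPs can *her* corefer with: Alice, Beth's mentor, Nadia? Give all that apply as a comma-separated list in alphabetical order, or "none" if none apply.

*her* is a pronoun; Principle B requires it to be free in its binding domain — the clause headed by 'reminded'.
— Alice: subject of the matrix clause; c-commands the pronoun but lies outside its binding domain — allowed.
— Beth's mentor: object of the clause headed by 'reminded'; c-commands the pronoun within its binding domain — blocked (Principle B).
— Nadia: subject of the clause headed by 'notified'; c-commands the pronoun but lies outside its binding domain — allowed.

Alice, Nadia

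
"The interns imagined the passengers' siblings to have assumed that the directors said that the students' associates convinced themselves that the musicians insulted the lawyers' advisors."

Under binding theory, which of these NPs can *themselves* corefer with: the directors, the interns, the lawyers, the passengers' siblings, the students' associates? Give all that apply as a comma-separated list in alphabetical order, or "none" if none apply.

*themselves* is a reflexive; Principle A requires it to be bound within its binding domain — the clause headed by 'convinced'.
— the directors: subject of the clause headed by 'said'; c-commands the reflexive but lies outside its binding domain — cannot bind it (Principle A).
— the interns: subject of the matrix clause; c-commands the reflexive but lies outside its binding domain — cannot bind it (Principle A).
— the lawyers: possessor inside the object DP of the clause headed by 'insulted'; does not c-command the reflexive — cannot bind it (Principle A).
— the passengers' siblings: subject of the clause headed by 'assumed'; c-commands the reflexive but lies outside its binding domain — cannot bind it (Principle A).
— the students' associates: subject of the clause headed by 'convinced'; c-commands the reflexive within its binding domain — allowed (Principle A).

the students' associates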